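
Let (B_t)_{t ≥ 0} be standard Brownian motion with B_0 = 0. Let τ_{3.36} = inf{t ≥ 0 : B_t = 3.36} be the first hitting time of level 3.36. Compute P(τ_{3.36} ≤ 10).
P(τ_{3.36} ≤ 10) = 2(1 − Φ(3.36/√10)) = 2(1 − Φ(1.0625)) ≈ 0.2880

By the reflection principle for standard BM, P(τ_b ≤ t) = 2 · P(B_t ≥ b). Since B_t ~ N(0, t), P(B_t ≥ 3.36) = 1 − Φ(3.36/√t) = 1 − Φ(3.36/√10) = 1 − Φ(1.0625) ≈ 0.14400. Doubling: P(τ_{3.36} ≤ 10) ≈ 2 · 0.14400 = 0.28800 ≈ 0.2880.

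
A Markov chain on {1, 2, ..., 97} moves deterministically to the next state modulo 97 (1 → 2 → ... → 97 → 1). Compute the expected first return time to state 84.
E[T_84 | X_0 = 84] = 97

The chain cycles deterministically, so starting at state 84 it returns in exactly 97 steps. Equivalently, the stationary distribution is uniform π_j = 1/97 for every state j, so by Kac's formula E[T_84] = 1/π_84 = 97.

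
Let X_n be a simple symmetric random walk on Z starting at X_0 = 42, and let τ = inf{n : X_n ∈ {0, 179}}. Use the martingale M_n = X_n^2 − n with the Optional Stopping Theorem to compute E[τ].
E[τ] = 5754

M_n = X_n^2 − n is a martingale (since E[X_{n+1}^2 | F_n] = X_n^2 + 1). By OST (τ has finite mean in a bounded region), E[M_τ] = E[M_0] = X_0^2 − 0 = 42^2 = 1764. Also E[M_τ] = E[X_τ^2] − E[τ]. The walk exits at 0 or 179, with P(hit 179 first) = 42/179, so E[X_τ^2] = 179^2 · 42/179 + 0 = 7518. Thus E[τ] = E[X_τ^2] − E[M_τ] = 7518 − 1764 = 5754 = 42(179 − 42) = 5754.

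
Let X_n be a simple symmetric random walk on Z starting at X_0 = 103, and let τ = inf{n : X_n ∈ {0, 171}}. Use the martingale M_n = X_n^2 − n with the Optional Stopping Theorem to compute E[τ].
E[τ] = 7004

M_n = X_n^2 − n is a martingale (since E[X_{n+1}^2 | F_n] = X_n^2 + 1). By OST (τ has finite mean in a bounded region), E[M_τ] = E[M_0] = X_0^2 − 0 = 103^2 = 10609. Also E[M_τ] = E[X_τ^2] − E[τ]. The walk exits at 0 or 171, with P(hit 171 first) = 103/171, so E[X_τ^2] = 171^2 · 103/171 + 0 = 17613. Thus E[τ] = E[X_τ^2] − E[M_τ] = 17613 − 10609 = 7004 = 103(171 − 103) = 7004.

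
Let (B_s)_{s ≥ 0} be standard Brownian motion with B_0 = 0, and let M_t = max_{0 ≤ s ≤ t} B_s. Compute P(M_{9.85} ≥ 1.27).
P(M_{9.85} ≥ 1.27) = 2·P(B_{9.85} ≥ 1.27) = 2(1 − Φ(1.27/√9.85)) ≈ 0.6857

By the reflection principle for Brownian motion, P(M_t ≥ a) = 2 · P(B_t ≥ a) for a ≥ 0. Since B_t ~ N(0, t), P(B_t ≥ 1.27) = 1 − Φ(1.27/√t) = 1 − Φ(1.27/√9.85) = 1 − Φ(0.4047). So
  P(M_{9.85} ≥ 1.27) = 2(1 − Φ(0.4047)) ≈ 0.6857.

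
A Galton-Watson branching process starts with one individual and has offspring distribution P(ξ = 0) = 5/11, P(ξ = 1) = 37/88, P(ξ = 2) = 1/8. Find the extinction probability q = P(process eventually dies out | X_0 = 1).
q = 1

Mean offspring μ = 0·5/11 + 1·37/88 + 2·1/8 = 59/88 ≤ 1. For μ ≤ 1 with offspring not concentrated at 1, the Galton-Watson process goes extinct almost surely, so q = 1.
(Algebraic check: The pgf is f(s) = 5/11 + 37/88·s + 1/8·s². The extinction probability q is the smallest fixed point of f in [0, 1]. Setting s = f(s):
  1/8·s² + (37/88 − 1)·s + 5/11 = 0
  1/8·s² − (5/11 + 1/8)·s + 5/11 = 0
which factors as (s − 1)·(1/8·s − 5/11) = 0, giving roots s = 1 and s = (5/11)/(1/8) = 40/11. Since 40/11 ≥ 1, the smallest root in [0, 1] is s = 1.)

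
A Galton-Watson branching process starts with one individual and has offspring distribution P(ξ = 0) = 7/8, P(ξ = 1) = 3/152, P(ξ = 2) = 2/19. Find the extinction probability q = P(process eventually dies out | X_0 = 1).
q = 1

Mean offspring μ = 0·7/8 + 1·3/152 + 2·2/19 = 35/152 ≤ 1. For μ ≤ 1 with offspring not concentrated at 1, the Galton-Watson process goes extinct almost surely, so q = 1.
(Algebraic check: The pgf is f(s) = 7/8 + 3/152·s + 2/19·s². The extinction probability q is the smallest fixed point of f in [0, 1]. Setting s = f(s):
  2/19·s² + (3/152 − 1)·s + 7/8 = 0
  2/19·s² − (7/8 + 2/19)·s + 7/8 = 0
which factors as (s − 1)·(2/19·s − 7/8) = 0, giving roots s = 1 and s = (7/8)/(2/19) = 133/16. Since 133/16 ≥ 1, the smallest root in [0, 1] is s = 1.)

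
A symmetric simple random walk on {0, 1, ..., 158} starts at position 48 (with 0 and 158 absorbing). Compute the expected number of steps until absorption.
E[τ | X_0 = 48] = 5280

Let v_k = E[τ | X_0 = k]. Boundary: v_0 = v_158 = 0. Recurrence: v_k = 1 + (v_{k-1} + v_{k+1})/2 for 1 ≤ k ≤ 157. The particular solution to v_k − (v_{k-1} + v_{k+1})/2 = 1 is v_k = −k^2. Adding homogeneous solution A + B k and matching boundaries gives v_k = k (158 − k). Substituting k = 48: v_48 = 48 · 110 = 5280.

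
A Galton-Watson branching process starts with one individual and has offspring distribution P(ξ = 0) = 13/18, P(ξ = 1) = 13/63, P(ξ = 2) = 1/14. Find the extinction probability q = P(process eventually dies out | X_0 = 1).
q = 1

Mean offspring μ = 0·13/18 + 1·13/63 + 2·1/14 = 22/63 ≤ 1. For μ ≤ 1 with offspring not concentrated at 1, the Galton-Watson process goes extinct almost surely, so q = 1.
(Algebraic check: The pgf is f(s) = 13/18 + 13/63·s + 1/14·s². The extinction probability q is the smallest fixed point of f in [0, 1]. Setting s = f(s):
  1/14·s² + (13/63 − 1)·s + 13/18 = 0
  1/14·s² − (13/18 + 1/14)·s + 13/18 = 0
which factors as (s − 1)·(1/14·s − 13/18) = 0, giving roots s = 1 and s = (13/18)/(1/14) = 91/9. Since 91/9 ≥ 1, the smallest root in [0, 1] is s = 1.)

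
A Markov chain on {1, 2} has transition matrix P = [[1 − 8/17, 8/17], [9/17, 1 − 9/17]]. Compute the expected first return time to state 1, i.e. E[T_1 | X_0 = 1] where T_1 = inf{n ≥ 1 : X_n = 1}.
E[T_1 | X_0 = 1] = 1/π_1 = 17/9

For an irreducible recurrent Markov chain with stationary distribution π, E[T_i | X_0 = i] = 1/π_i (Kac's formula). Here π_1 = (9/17)/(8/17 + 9/17) = (9/17)/(1) = 9/17, so E[T_1 | X_0 = 1] = 1/π_1 = (8/17 + 9/17)/(9/17) = (1)/(9/17) = 17/9.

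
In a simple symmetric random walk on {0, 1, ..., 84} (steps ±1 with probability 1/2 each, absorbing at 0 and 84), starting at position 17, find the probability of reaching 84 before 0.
P(hit 84 before 0) = 17/84

Let u_k = P(hit 84 before 0 | start at k). Then u_0 = 0, u_84 = 1, and u_k = u_{k-1}/2 + u_{k+1}/2 for 1 ≤ k ≤ 83. This harmonic recurrence is solved by u_k = k/84, giving u_17 = 17/84.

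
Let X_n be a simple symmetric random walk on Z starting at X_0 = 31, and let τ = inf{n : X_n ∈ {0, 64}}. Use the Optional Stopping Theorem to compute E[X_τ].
E[X_τ] = 31

X_n is a martingale and τ is a bounded-mean stopping time (indeed τ is finite a.s. with bounded expectation since the walk is in a bounded region). By the OST, E[X_τ] = E[X_0] = 31. Equivalently: E[X_τ] = 64 · P(hit 64 first) + 0 · P(hit 0 first) = 64 · (31/64) = 31.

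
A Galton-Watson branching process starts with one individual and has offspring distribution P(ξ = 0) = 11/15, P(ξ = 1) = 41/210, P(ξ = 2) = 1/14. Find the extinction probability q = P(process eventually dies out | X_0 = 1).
q = 1

Mean offspring μ = 0·11/15 + 1·41/210 + 2·1/14 = 71/210 ≤ 1. For μ ≤ 1 with offspring not concentrated at 1, the Galton-Watson process goes extinct almost surely, so q = 1.
(Algebraic check: The pgf is f(s) = 11/15 + 41/210·s + 1/14·s². The extinction probability q is the smallest fixed point of f in [0, 1]. Setting s = f(s):
  1/14·s² + (41/210 − 1)·s + 11/15 = 0
  1/14·s² − (11/15 + 1/14)·s + 11/15 = 0
which factors as (s − 1)·(1/14·s − 11/15) = 0, giving roots s = 1 and s = (11/15)/(1/14) = 154/15. Since 154/15 ≥ 1, the smallest root in [0, 1] is s = 1.)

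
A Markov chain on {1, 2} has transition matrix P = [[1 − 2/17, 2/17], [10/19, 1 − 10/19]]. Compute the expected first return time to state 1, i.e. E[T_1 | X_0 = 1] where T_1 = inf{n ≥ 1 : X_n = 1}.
E[T_1 | X_0 = 1] = 1/π_1 = 104/85

For an irreducible recurrent Markov chain with stationary distribution π, E[T_i | X_0 = i] = 1/π_i (Kac's formula). Here π_1 = (10/19)/(2/17 + 10/19) = (10/19)/(208/323) = 85/104, so E[T_1 | X_0 = 1] = 1/π_1 = (2/17 + 10/19)/(10/19) = (208/323)/(10/19) = 104/85.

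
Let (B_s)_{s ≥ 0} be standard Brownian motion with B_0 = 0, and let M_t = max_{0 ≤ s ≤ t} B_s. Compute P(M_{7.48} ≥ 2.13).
P(M_{7.48} ≥ 2.13) = 2·P(B_{7.48} ≥ 2.13) = 2(1 − Φ(2.13/√7.48)) ≈ 0.4361

By the reflection principle for Brownian motion, P(M_t ≥ a) = 2 · P(B_t ≥ a) for a ≥ 0. Since B_t ~ N(0, t), P(B_t ≥ 2.13) = 1 − Φ(2.13/√t) = 1 − Φ(2.13/√7.48) = 1 − Φ(0.7788). So
  P(M_{7.48} ≥ 2.13) = 2(1 − Φ(0.7788)) ≈ 0.4361.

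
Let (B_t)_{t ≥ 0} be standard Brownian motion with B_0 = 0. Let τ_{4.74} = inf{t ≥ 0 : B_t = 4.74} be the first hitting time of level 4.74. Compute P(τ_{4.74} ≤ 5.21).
P(τ_{4.74} ≤ 5.21) = 2(1 − Φ(4.74/√5.21)) = 2(1 − Φ(2.0766)) ≈ 0.0378

By the reflection principle for standard BM, P(τ_b ≤ t) = 2 · P(B_t ≥ b). Since B_t ~ N(0, t), P(B_t ≥ 4.74) = 1 − Φ(4.74/√t) = 1 − Φ(4.74/√5.21) = 1 − Φ(2.0766) ≈ 0.01892. Doubling: P(τ_{4.74} ≤ 5.21) ≈ 2 · 0.01892 = 0.03784 ≈ 0.0378.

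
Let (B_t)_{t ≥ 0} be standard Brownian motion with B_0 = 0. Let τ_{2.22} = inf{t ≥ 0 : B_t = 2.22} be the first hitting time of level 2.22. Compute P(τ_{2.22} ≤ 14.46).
P(τ_{2.22} ≤ 14.46) = 2(1 − Φ(2.22/√14.46)) = 2(1 − Φ(0.5838)) ≈ 0.5594

By the reflection principle for standard BM, P(τ_b ≤ t) = 2 · P(B_t ≥ b). Since B_t ~ N(0, t), P(B_t ≥ 2.22) = 1 − Φ(2.22/√t) = 1 − Φ(2.22/√14.46) = 1 − Φ(0.5838) ≈ 0.27968. Doubling: P(τ_{2.22} ≤ 14.46) ≈ 2 · 0.27968 = 0.55936 ≈ 0.5594.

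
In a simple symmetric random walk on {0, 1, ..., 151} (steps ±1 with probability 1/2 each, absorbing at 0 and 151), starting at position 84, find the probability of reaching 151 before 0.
P(hit 151 before 0) = 84/151

Let u_k = P(hit 151 before 0 | start at k). Then u_0 = 0, u_151 = 1, and u_k = u_{k-1}/2 + u_{k+1}/2 for 1 ≤ k ≤ 150. This harmonic recurrence is solved by u_k = k/151, giving u_84 = 84/151.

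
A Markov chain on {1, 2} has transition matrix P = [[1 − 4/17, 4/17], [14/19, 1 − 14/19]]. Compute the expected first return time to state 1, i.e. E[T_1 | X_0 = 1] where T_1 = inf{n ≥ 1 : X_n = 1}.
E[T_1 | X_0 = 1] = 1/π_1 = 157/119

For an irreducible recurrent Markov chain with stationary distribution π, E[T_i | X_0 = i] = 1/π_i (Kac's formula). Here π_1 = (14/19)/(4/17 + 14/19) = (14/19)/(314/323) = 119/157, so E[T_1 | X_0 = 1] = 1/π_1 = (4/17 + 14/19)/(14/19) = (314/323)/(14/19) = 157/119.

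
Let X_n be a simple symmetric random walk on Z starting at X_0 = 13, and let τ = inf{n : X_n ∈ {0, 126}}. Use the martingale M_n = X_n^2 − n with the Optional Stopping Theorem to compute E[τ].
E[τ] = 1469

M_n = X_n^2 − n is a martingale (since E[X_{n+1}^2 | F_n] = X_n^2 + 1). By OST (τ has finite mean in a bounded region), E[M_τ] = E[M_0] = X_0^2 − 0 = 13^2 = 169. Also E[M_τ] = E[X_τ^2] − E[τ]. The walk exits at 0 or 126, with P(hit 126 first) = 13/126, so E[X_τ^2] = 126^2 · 13/126 + 0 = 1638. Thus E[τ] = E[X_τ^2] − E[M_τ] = 1638 − 169 = 1469 = 13(126 − 13) = 1469.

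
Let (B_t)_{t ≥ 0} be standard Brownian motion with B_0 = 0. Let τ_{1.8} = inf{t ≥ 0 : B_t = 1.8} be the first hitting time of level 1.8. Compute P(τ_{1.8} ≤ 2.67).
P(τ_{1.8} ≤ 2.67) = 2(1 − Φ(1.8/√2.67)) = 2(1 − Φ(1.1016)) ≈ 0.2706

By the reflection principle for standard BM, P(τ_b ≤ t) = 2 · P(B_t ≥ b). Since B_t ~ N(0, t), P(B_t ≥ 1.8) = 1 − Φ(1.8/√t) = 1 − Φ(1.8/√2.67) = 1 − Φ(1.1016) ≈ 0.13532. Doubling: P(τ_{1.8} ≤ 2.67) ≈ 2 · 0.13532 = 0.27064 ≈ 0.2706.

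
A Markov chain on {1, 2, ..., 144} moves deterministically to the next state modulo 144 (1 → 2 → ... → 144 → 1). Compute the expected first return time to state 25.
E[T_25 | X_0 = 25] = 144

The chain cycles deterministically, so starting at state 25 it returns in exactly 144 steps. Equivalently, the stationary distribution is uniform π_j = 1/144 for every state j, so by Kac's formula E[T_25] = 1/π_25 = 144.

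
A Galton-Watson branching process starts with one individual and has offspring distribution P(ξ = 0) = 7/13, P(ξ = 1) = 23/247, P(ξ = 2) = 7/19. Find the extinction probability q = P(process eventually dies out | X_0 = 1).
q = 1

Mean offspring μ = 0·7/13 + 1·23/247 + 2·7/19 = 205/247 ≤ 1. For μ ≤ 1 with offspring not concentrated at 1, the Galton-Watson process goes extinct almost surely, so q = 1.
(Algebraic check: The pgf is f(s) = 7/13 + 23/247·s + 7/19·s². The extinction probability q is the smallest fixed point of f in [0, 1]. Setting s = f(s):
  7/19·s² + (23/247 − 1)·s + 7/13 = 0
  7/19·s² − (7/13 + 7/19)·s + 7/13 = 0
which factors as (s − 1)·(7/19·s − 7/13) = 0, giving roots s = 1 and s = (7/13)/(7/19) = 19/13. Since 19/13 ≥ 1, the smallest root in [0, 1] is s = 1.)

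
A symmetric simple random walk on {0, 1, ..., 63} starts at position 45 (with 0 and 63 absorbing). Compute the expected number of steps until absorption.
E[τ | X_0 = 45] = 810

Let v_k = E[τ | X_0 = k]. Boundary: v_0 = v_63 = 0. Recurrence: v_k = 1 + (v_{k-1} + v_{k+1})/2 for 1 ≤ k ≤ 62. The particular solution to v_k − (v_{k-1} + v_{k+1})/2 = 1 is v_k = −k^2. Adding homogeneous solution A + B k and matching boundaries gives v_k = k (63 − k). Substituting k = 45: v_45 = 45 · 18 = 810.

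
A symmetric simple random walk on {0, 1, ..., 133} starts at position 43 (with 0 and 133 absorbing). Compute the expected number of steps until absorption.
E[τ | X_0 = 43] = 3870

Let v_k = E[τ | X_0 = k]. Boundary: v_0 = v_133 = 0. Recurrence: v_k = 1 + (v_{k-1} + v_{k+1})/2 for 1 ≤ k ≤ 132. The particular solution to v_k − (v_{k-1} + v_{k+1})/2 = 1 is v_k = −k^2. Adding homogeneous solution A + B k and matching boundaries gives v_k = k (133 − k). Substituting k = 43: v_43 = 43 · 90 = 3870.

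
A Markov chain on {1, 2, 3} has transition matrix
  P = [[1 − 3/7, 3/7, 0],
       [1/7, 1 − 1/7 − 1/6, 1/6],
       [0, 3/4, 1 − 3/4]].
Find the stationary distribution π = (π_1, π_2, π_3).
π = (3/14, 9/14, 1/7)

This is a birth-death chain on three states, which satisfies detailed balance: π_1 · P_{12} = π_2 · P_{21} and π_2 · P_{23} = π_3 · P_{32}.
From π_1 · 3/7 = π_2 · 1/7: π_2/π_1 = (3/7)/(1/7) = 3.
From π_2 · 1/6 = π_3 · 3/4: π_3/π_2 = (1/6)/(3/4) = 2/9.
Take π_1 proportional to 1; then unnormalized π = (1, 3, 2/3). Normalize by dividing by the sum 14/3:
  π = (3/14, 9/14, 1/7).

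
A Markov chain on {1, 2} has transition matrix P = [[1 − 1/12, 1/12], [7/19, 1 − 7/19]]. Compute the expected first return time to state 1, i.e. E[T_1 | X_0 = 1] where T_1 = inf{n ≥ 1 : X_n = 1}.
E[T_1 | X_0 = 1] = 1/π_1 = 103/84

For an irreducible recurrent Markov chain with stationary distribution π, E[T_i | X_0 = i] = 1/π_i (Kac's formula). Here π_1 = (7/19)/(1/12 + 7/19) = (7/19)/(103/228) = 84/103, so E[T_1 | X_0 = 1] = 1/π_1 = (1/12 + 7/19)/(7/19) = (103/228)/(7/19) = 103/84.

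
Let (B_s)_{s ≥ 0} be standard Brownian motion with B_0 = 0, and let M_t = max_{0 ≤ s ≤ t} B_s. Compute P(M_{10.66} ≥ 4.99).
P(M_{10.66} ≥ 4.99) = 2·P(B_{10.66} ≥ 4.99) = 2(1 − Φ(4.99/√10.66)) ≈ 0.1264

By the reflection principle for Brownian motion, P(M_t ≥ a) = 2 · P(B_t ≥ a) for a ≥ 0. Since B_t ~ N(0, t), P(B_t ≥ 4.99) = 1 − Φ(4.99/√t) = 1 − Φ(4.99/√10.66) = 1 − Φ(1.5283). So
  P(M_{10.66} ≥ 4.99) = 2(1 − Φ(1.5283)) ≈ 0.1264.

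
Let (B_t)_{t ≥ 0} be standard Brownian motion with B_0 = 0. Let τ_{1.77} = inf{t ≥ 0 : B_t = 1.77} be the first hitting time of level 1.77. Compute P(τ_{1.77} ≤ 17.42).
P(τ_{1.77} ≤ 17.42) = 2(1 − Φ(1.77/√17.42)) = 2(1 − Φ(0.4241)) ≈ 0.6715

By the reflection principle for standard BM, P(τ_b ≤ t) = 2 · P(B_t ≥ b). Since B_t ~ N(0, t), P(B_t ≥ 1.77) = 1 − Φ(1.77/√t) = 1 − Φ(1.77/√17.42) = 1 − Φ(0.4241) ≈ 0.33575. Doubling: P(τ_{1.77} ≤ 17.42) ≈ 2 · 0.33575 = 0.67150 ≈ 0.6715.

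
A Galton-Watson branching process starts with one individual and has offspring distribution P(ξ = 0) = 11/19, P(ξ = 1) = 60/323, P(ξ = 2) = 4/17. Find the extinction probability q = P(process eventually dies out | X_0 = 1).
q = 1

Mean offspring μ = 0·11/19 + 1·60/323 + 2·4/17 = 212/323 ≤ 1. For μ ≤ 1 with offspring not concentrated at 1, the Galton-Watson process goes extinct almost surely, so q = 1.
(Algebraic check: The pgf is f(s) = 11/19 + 60/323·s + 4/17·s². The extinction probability q is the smallest fixed point of f in [0, 1]. Setting s = f(s):
  4/17·s² + (60/323 − 1)·s + 11/19 = 0
  4/17·s² − (11/19 + 4/17)·s + 11/19 = 0
which factors as (s − 1)·(4/17·s − 11/19) = 0, giving roots s = 1 and s = (11/19)/(4/17) = 187/76. Since 187/76 ≥ 1, the smallest root in [0, 1] is s = 1.)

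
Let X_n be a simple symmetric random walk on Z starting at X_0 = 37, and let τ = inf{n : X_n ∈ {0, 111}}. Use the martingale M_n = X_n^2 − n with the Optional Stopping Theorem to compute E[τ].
E[τ] = 2738

M_n = X_n^2 − n is a martingale (since E[X_{n+1}^2 | F_n] = X_n^2 + 1). By OST (τ has finite mean in a bounded region), E[M_τ] = E[M_0] = X_0^2 − 0 = 37^2 = 1369. Also E[M_τ] = E[X_τ^2] − E[τ]. The walk exits at 0 or 111, with P(hit 111 first) = 37/111, so E[X_τ^2] = 111^2 · 37/111 + 0 = 4107. Thus E[τ] = E[X_τ^2] − E[M_τ] = 4107 − 1369 = 2738 = 37(111 − 37) = 2738.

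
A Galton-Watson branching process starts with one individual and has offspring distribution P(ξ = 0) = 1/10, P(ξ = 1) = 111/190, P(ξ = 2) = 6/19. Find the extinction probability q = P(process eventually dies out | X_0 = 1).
q = 19/60

The pgf is f(s) = 1/10 + 111/190·s + 6/19·s². The extinction probability q is the smallest fixed point of f in [0, 1]. Setting s = f(s):
  6/19·s² + (111/190 − 1)·s + 1/10 = 0
  6/19·s² − (1/10 + 6/19)·s + 1/10 = 0
which factors as (s − 1)·(6/19·s − 1/10) = 0, giving roots s = 1 and s = (1/10)/(6/19) = 19/60.
Mean offspring μ = 111/190 + 2·6/19 = 231/190 > 1 (supercritical), so q < 1. The extinction probability is the smaller root: q = (1/10)/(6/19) = 19/60.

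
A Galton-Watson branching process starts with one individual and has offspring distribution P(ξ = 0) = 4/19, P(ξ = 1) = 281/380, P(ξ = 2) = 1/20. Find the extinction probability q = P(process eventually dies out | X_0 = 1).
q = 1

Mean offspring μ = 0·4/19 + 1·281/380 + 2·1/20 = 319/380 ≤ 1. For μ ≤ 1 with offspring not concentrated at 1, the Galton-Watson process goes extinct almost surely, so q = 1.
(Algebraic check: The pgf is f(s) = 4/19 + 281/380·s + 1/20·s². The extinction probability q is the smallest fixed point of f in [0, 1]. Setting s = f(s):
  1/20·s² + (281/380 − 1)·s + 4/19 = 0
  1/20·s² − (4/19 + 1/20)·s + 4/19 = 0
which factors as (s − 1)·(1/20·s − 4/19) = 0, giving roots s = 1 and s = (4/19)/(1/20) = 80/19. Since 80/19 ≥ 1, the smallest root in [0, 1] is s = 1.)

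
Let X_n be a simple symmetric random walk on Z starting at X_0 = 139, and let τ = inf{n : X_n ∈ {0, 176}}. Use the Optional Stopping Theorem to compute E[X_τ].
E[X_τ] = 139

X_n is a martingale and τ is a bounded-mean stopping time (indeed τ is finite a.s. with bounded expectation since the walk is in a bounded region). By the OST, E[X_τ] = E[X_0] = 139. Equivalently: E[X_τ] = 176 · P(hit 176 first) + 0 · P(hit 0 first) = 176 · (139/176) = 139.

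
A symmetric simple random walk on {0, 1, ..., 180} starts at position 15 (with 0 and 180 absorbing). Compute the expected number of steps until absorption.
E[τ | X_0 = 15] = 2475

Let v_k = E[τ | X_0 = k]. Boundary: v_0 = v_180 = 0. Recurrence: v_k = 1 + (v_{k-1} + v_{k+1})/2 for 1 ≤ k ≤ 179. The particular solution to v_k − (v_{k-1} + v_{k+1})/2 = 1 is v_k = −k^2. Adding homogeneous solution A + B k and matching boundaries gives v_k = k (180 − k). Substituting k = 15: v_15 = 15 · 165 = 2475.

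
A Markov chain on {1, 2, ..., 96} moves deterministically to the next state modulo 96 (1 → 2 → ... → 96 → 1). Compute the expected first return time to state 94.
E[T_94 | X_0 = 94] = 96

The chain cycles deterministically, so starting at state 94 it returns in exactly 96 steps. Equivalently, the stationary distribution is uniform π_j = 1/96 for every state j, so by Kac's formula E[T_94] = 1/π_94 = 96.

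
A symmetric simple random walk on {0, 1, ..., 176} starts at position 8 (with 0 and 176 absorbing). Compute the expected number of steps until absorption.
E[τ | X_0 = 8] = 1344

Let v_k = E[τ | X_0 = k]. Boundary: v_0 = v_176 = 0. Recurrence: v_k = 1 + (v_{k-1} + v_{k+1})/2 for 1 ≤ k ≤ 175. The particular solution to v_k − (v_{k-1} + v_{k+1})/2 = 1 is v_k = −k^2. Adding homogeneous solution A + B k and matching boundaries gives v_k = k (176 − k). Substituting k = 8: v_8 = 8 · 168 = 1344.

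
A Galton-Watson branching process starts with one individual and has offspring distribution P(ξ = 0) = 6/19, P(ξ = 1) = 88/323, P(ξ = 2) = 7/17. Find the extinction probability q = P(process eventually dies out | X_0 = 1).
q = 102/133

The pgf is f(s) = 6/19 + 88/323·s + 7/17·s². The extinction probability q is the smallest fixed point of f in [0, 1]. Setting s = f(s):
  7/17·s² + (88/323 − 1)·s + 6/19 = 0
  7/17·s² − (6/19 + 7/17)·s + 6/19 = 0
which factors as (s − 1)·(7/17·s − 6/19) = 0, giving roots s = 1 and s = (6/19)/(7/17) = 102/133.
Mean offspring μ = 88/323 + 2·7/17 = 354/323 > 1 (supercritical), so q < 1. The extinction probability is the smaller root: q = (6/19)/(7/17) = 102/133.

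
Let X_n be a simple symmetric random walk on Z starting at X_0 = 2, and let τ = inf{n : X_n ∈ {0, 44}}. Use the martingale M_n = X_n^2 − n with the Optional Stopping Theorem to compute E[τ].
E[τ] = 84

M_n = X_n^2 − n is a martingale (since E[X_{n+1}^2 | F_n] = X_n^2 + 1). By OST (τ has finite mean in a bounded region), E[M_τ] = E[M_0] = X_0^2 − 0 = 2^2 = 4. Also E[M_τ] = E[X_τ^2] − E[τ]. The walk exits at 0 or 44, with P(hit 44 first) = 2/44, so E[X_τ^2] = 44^2 · 2/44 + 0 = 88. Thus E[τ] = E[X_τ^2] − E[M_τ] = 88 − 4 = 84 = 2(44 − 2) = 84.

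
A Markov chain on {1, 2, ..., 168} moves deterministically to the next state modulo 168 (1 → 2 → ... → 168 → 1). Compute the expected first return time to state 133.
E[T_133 | X_0 = 133] = 168

The chain cycles deterministically, so starting at state 133 it returns in exactly 168 steps. Equivalently, the stationary distribution is uniform π_j = 1/168 for every state j, so by Kac's formula E[T_133] = 1/π_133 = 168.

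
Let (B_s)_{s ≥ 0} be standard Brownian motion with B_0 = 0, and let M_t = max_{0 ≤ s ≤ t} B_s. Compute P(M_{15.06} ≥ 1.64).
P(M_{15.06} ≥ 1.64) = 2·P(B_{15.06} ≥ 1.64) = 2(1 − Φ(1.64/√15.06)) ≈ 0.6726

By the reflection principle for Brownian motion, P(M_t ≥ a) = 2 · P(B_t ≥ a) for a ≥ 0. Since B_t ~ N(0, t), P(B_t ≥ 1.64) = 1 − Φ(1.64/√t) = 1 − Φ(1.64/√15.06) = 1 − Φ(0.4226). So
  P(M_{15.06} ≥ 1.64) = 2(1 − Φ(0.4226)) ≈ 0.6726.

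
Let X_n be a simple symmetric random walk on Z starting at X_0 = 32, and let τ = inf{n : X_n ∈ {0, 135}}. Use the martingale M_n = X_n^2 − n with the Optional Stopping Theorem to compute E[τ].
E[τ] = 3296

M_n = X_n^2 − n is a martingale (since E[X_{n+1}^2 | F_n] = X_n^2 + 1). By OST (τ has finite mean in a bounded region), E[M_τ] = E[M_0] = X_0^2 − 0 = 32^2 = 1024. Also E[M_τ] = E[X_τ^2] − E[τ]. The walk exits at 0 or 135, with P(hit 135 first) = 32/135, so E[X_τ^2] = 135^2 · 32/135 + 0 = 4320. Thus E[τ] = E[X_τ^2] − E[M_τ] = 4320 − 1024 = 3296 = 32(135 − 32) = 3296.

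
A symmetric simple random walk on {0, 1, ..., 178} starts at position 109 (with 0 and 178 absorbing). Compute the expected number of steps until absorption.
E[τ | X_0 = 109] = 7521

Let v_k = E[τ | X_0 = k]. Boundary: v_0 = v_178 = 0. Recurrence: v_k = 1 + (v_{k-1} + v_{k+1})/2 for 1 ≤ k ≤ 177. The particular solution to v_k − (v_{k-1} + v_{k+1})/2 = 1 is v_k = −k^2. Adding homogeneous solution A + B k and matching boundaries gives v_k = k (178 − k). Substituting k = 109: v_109 = 109 · 69 = 7521.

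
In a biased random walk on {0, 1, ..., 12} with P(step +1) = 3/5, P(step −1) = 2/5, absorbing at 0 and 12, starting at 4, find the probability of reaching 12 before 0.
P(hit 12 before 0) = (1 − (2/3)^4) / (1 − (2/3)^12) = 6561/8113

Let u_k denote P(reach 12 before 0 | start at k). Boundary: u_0 = 0, u_12 = 1. Recurrence: u_k = 3/5·u_{k+1} + 2/5·u_{k-1} for 1 ≤ k ≤ 11. Try u_k = A + B·r^k with r = q/p = (2/5)/(3/5) = 2/3. Substitution satisfies the recurrence; boundary conditions give:
  u_k = (1 − r^k) / (1 − r^N) = (1 − (2/3)^4) / (1 − (2/3)^12) = 6561/8113.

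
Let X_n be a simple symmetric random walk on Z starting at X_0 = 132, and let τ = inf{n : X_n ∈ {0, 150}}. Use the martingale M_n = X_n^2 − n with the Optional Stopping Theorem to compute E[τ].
E[τ] = 2376

M_n = X_n^2 − n is a martingale (since E[X_{n+1}^2 | F_n] = X_n^2 + 1). By OST (τ has finite mean in a bounded region), E[M_τ] = E[M_0] = X_0^2 − 0 = 132^2 = 17424. Also E[M_τ] = E[X_τ^2] − E[τ]. The walk exits at 0 or 150, with P(hit 150 first) = 132/150, so E[X_τ^2] = 150^2 · 132/150 + 0 = 19800. Thus E[τ] = E[X_τ^2] − E[M_τ] = 19800 − 17424 = 2376 = 132(150 − 132) = 2376.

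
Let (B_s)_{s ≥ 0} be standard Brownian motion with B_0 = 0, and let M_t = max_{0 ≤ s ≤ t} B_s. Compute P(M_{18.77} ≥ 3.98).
P(M_{18.77} ≥ 3.98) = 2·P(B_{18.77} ≥ 3.98) = 2(1 − Φ(3.98/√18.77)) ≈ 0.3583

By the reflection principle for Brownian motion, P(M_t ≥ a) = 2 · P(B_t ≥ a) for a ≥ 0. Since B_t ~ N(0, t), P(B_t ≥ 3.98) = 1 − Φ(3.98/√t) = 1 − Φ(3.98/√18.77) = 1 − Φ(0.9187). So
  P(M_{18.77} ≥ 3.98) = 2(1 − Φ(0.9187)) ≈ 0.3583.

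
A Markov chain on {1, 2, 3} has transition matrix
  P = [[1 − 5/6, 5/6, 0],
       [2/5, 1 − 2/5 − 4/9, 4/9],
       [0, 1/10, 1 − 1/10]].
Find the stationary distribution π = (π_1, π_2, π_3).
π = (108/1333, 225/1333, 1000/1333)

This is a birth-death chain on three states, which satisfies detailed balance: π_1 · P_{12} = π_2 · P_{21} and π_2 · P_{23} = π_3 · P_{32}.
From π_1 · 5/6 = π_2 · 2/5: π_2/π_1 = (5/6)/(2/5) = 25/12.
From π_2 · 4/9 = π_3 · 1/10: π_3/π_2 = (4/9)/(1/10) = 40/9.
Take π_1 proportional to 1; then unnormalized π = (1, 25/12, 250/27). Normalize by dividing by the sum 1333/108:
  π = (108/1333, 225/1333, 1000/1333).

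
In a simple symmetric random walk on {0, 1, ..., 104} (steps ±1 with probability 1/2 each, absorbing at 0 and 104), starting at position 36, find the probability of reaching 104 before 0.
P(hit 104 before 0) = 36/104 = 9/26

Let u_k = P(hit 104 before 0 | start at k). Then u_0 = 0, u_104 = 1, and u_k = u_{k-1}/2 + u_{k+1}/2 for 1 ≤ k ≤ 103. This harmonic recurrence is solved by u_k = k/104, giving u_36 = 36/104 = 9/26.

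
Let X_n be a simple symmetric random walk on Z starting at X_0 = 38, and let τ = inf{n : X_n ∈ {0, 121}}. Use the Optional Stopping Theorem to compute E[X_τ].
E[X_τ] = 38

X_n is a martingale and τ is a bounded-mean stopping time (indeed τ is finite a.s. with bounded expectation since the walk is in a bounded region). By the OST, E[X_τ] = E[X_0] = 38. Equivalently: E[X_τ] = 121 · P(hit 121 first) + 0 · P(hit 0 first) = 121 · (38/121) = 38.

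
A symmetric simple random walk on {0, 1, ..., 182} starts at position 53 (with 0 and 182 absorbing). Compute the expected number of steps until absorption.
E[τ | X_0 = 53] = 6837

Let v_k = E[τ | X_0 = k]. Boundary: v_0 = v_182 = 0. Recurrence: v_k = 1 + (v_{k-1} + v_{k+1})/2 for 1 ≤ k ≤ 181. The particular solution to v_k − (v_{k-1} + v_{k+1})/2 = 1 is v_k = −k^2. Adding homogeneous solution A + B k and matching boundaries gives v_k = k (182 − k). Substituting k = 53: v_53 = 53 · 129 = 6837.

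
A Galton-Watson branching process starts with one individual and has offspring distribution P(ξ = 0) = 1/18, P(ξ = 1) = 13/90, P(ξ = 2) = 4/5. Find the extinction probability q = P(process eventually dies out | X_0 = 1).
q = 5/72

The pgf is f(s) = 1/18 + 13/90·s + 4/5·s². The extinction probability q is the smallest fixed point of f in [0, 1]. Setting s = f(s):
  4/5·s² + (13/90 − 1)·s + 1/18 = 0
  4/5·s² − (1/18 + 4/5)·s + 1/18 = 0
which factors as (s − 1)·(4/5·s − 1/18) = 0, giving roots s = 1 and s = (1/18)/(4/5) = 5/72.
Mean offspring μ = 13/90 + 2·4/5 = 157/90 > 1 (supercritical), so q < 1. The extinction probability is the smaller root: q = (1/18)/(4/5) = 5/72.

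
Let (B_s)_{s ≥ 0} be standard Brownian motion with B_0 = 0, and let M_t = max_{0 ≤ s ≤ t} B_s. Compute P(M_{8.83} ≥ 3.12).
P(M_{8.83} ≥ 3.12) = 2·P(B_{8.83} ≥ 3.12) = 2(1 − Φ(3.12/√8.83)) ≈ 0.2937

By the reflection principle for Brownian motion, P(M_t ≥ a) = 2 · P(B_t ≥ a) for a ≥ 0. Since B_t ~ N(0, t), P(B_t ≥ 3.12) = 1 − Φ(3.12/√t) = 1 − Φ(3.12/√8.83) = 1 − Φ(1.0500). So
  P(M_{8.83} ≥ 3.12) = 2(1 − Φ(1.0500)) ≈ 0.2937.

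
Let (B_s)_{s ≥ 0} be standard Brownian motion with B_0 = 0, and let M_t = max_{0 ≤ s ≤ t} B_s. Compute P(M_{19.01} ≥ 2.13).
P(M_{19.01} ≥ 2.13) = 2·P(B_{19.01} ≥ 2.13) = 2(1 − Φ(2.13/√19.01)) ≈ 0.6252

By the reflection principle for Brownian motion, P(M_t ≥ a) = 2 · P(B_t ≥ a) for a ≥ 0. Since B_t ~ N(0, t), P(B_t ≥ 2.13) = 1 − Φ(2.13/√t) = 1 − Φ(2.13/√19.01) = 1 − Φ(0.4885). So
  P(M_{19.01} ≥ 2.13) = 2(1 − Φ(0.4885)) ≈ 0.6252.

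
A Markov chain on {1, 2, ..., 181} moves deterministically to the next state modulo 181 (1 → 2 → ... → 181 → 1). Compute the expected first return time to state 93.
E[T_93 | X_0 = 93] = 181

The chain cycles deterministically, so starting at state 93 it returns in exactly 181 steps. Equivalently, the stationary distribution is uniform π_j = 1/181 for every state j, so by Kac's formula E[T_93] = 1/π_93 = 181.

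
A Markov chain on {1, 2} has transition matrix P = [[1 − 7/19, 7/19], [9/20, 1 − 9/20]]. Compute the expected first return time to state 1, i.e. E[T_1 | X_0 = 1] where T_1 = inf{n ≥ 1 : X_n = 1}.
E[T_1 | X_0 = 1] = 1/π_1 = 311/171

For an irreducible recurrent Markov chain with stationary distribution π, E[T_i | X_0 = i] = 1/π_i (Kac's formula). Here π_1 = (9/20)/(7/19 + 9/20) = (9/20)/(311/380) = 171/311, so E[T_1 | X_0 = 1] = 1/π_1 = (7/19 + 9/20)/(9/20) = (311/380)/(9/20) = 311/171.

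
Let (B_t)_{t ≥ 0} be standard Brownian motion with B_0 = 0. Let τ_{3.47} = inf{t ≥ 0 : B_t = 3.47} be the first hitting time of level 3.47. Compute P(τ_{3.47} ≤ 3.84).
P(τ_{3.47} ≤ 3.84) = 2(1 − Φ(3.47/√3.84)) = 2(1 − Φ(1.7708)) ≈ 0.0766

By the reflection principle for standard BM, P(τ_b ≤ t) = 2 · P(B_t ≥ b). Since B_t ~ N(0, t), P(B_t ≥ 3.47) = 1 − Φ(3.47/√t) = 1 − Φ(3.47/√3.84) = 1 − Φ(1.7708) ≈ 0.03830. Doubling: P(τ_{3.47} ≤ 3.84) ≈ 2 · 0.03830 = 0.07660 ≈ 0.0766.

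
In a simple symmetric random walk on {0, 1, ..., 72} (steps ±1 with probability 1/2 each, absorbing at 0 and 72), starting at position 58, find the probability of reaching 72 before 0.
P(hit 72 before 0) = 58/72 = 29/36

Let u_k = P(hit 72 before 0 | start at k). Then u_0 = 0, u_72 = 1, and u_k = u_{k-1}/2 + u_{k+1}/2 for 1 ≤ k ≤ 71. This harmonic recurrence is solved by u_k = k/72, giving u_58 = 58/72 = 29/36.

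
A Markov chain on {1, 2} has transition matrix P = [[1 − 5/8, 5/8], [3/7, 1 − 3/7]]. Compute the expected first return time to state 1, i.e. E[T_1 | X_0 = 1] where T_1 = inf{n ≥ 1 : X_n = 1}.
E[T_1 | X_0 = 1] = 1/π_1 = 59/24

For an irreducible recurrent Markov chain with stationary distribution π, E[T_i | X_0 = i] = 1/π_i (Kac's formula). Here π_1 = (3/7)/(5/8 + 3/7) = (3/7)/(59/56) = 24/59, so E[T_1 | X_0 = 1] = 1/π_1 = (5/8 + 3/7)/(3/7) = (59/56)/(3/7) = 59/24.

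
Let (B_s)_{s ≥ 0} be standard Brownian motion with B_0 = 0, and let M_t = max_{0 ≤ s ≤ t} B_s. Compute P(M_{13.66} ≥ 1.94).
P(M_{13.66} ≥ 1.94) = 2·P(B_{13.66} ≥ 1.94) = 2(1 − Φ(1.94/√13.66)) ≈ 0.5997

By the reflection principle for Brownian motion, P(M_t ≥ a) = 2 · P(B_t ≥ a) for a ≥ 0. Since B_t ~ N(0, t), P(B_t ≥ 1.94) = 1 − Φ(1.94/√t) = 1 − Φ(1.94/√13.66) = 1 − Φ(0.5249). So
  P(M_{13.66} ≥ 1.94) = 2(1 − Φ(0.5249)) ≈ 0.5997.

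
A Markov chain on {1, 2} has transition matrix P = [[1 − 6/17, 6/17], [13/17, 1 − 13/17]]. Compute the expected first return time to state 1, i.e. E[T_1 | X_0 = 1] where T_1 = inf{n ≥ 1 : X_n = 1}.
E[T_1 | X_0 = 1] = 1/π_1 = 19/13

For an irreducible recurrent Markov chain with stationary distribution π, E[T_i | X_0 = i] = 1/π_i (Kac's formula). Here π_1 = (13/17)/(6/17 + 13/17) = (13/17)/(19/17) = 13/19, so E[T_1 | X_0 = 1] = 1/π_1 = (6/17 + 13/17)/(13/17) = (19/17)/(13/17) = 19/13.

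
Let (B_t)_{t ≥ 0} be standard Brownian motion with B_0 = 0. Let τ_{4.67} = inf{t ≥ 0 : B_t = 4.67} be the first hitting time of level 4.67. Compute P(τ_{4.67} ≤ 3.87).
P(τ_{4.67} ≤ 3.87) = 2(1 − Φ(4.67/√3.87)) = 2(1 − Φ(2.3739)) ≈ 0.0176

By the reflection principle for standard BM, P(τ_b ≤ t) = 2 · P(B_t ≥ b). Since B_t ~ N(0, t), P(B_t ≥ 4.67) = 1 − Φ(4.67/√t) = 1 − Φ(4.67/√3.87) = 1 − Φ(2.3739) ≈ 0.00880. Doubling: P(τ_{4.67} ≤ 3.87) ≈ 2 · 0.00880 = 0.01760 ≈ 0.0176.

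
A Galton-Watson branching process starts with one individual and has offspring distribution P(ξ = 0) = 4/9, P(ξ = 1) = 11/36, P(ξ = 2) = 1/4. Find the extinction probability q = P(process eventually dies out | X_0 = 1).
q = 1

Mean offspring μ = 0·4/9 + 1·11/36 + 2·1/4 = 29/36 ≤ 1. For μ ≤ 1 with offspring not concentrated at 1, the Galton-Watson process goes extinct almost surely, so q = 1.
(Algebraic check: The pgf is f(s) = 4/9 + 11/36·s + 1/4·s². The extinction probability q is the smallest fixed point of f in [0, 1]. Setting s = f(s):
  1/4·s² + (11/36 − 1)·s + 4/9 = 0
  1/4·s² − (4/9 + 1/4)·s + 4/9 = 0
which factors as (s − 1)·(1/4·s − 4/9) = 0, giving roots s = 1 and s = (4/9)/(1/4) = 16/9. Since 16/9 ≥ 1, the smallest root in [0, 1] is s = 1.)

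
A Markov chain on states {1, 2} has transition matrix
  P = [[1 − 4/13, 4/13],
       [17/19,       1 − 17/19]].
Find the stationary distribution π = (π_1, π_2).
π_1 = 221/297, π_2 = 76/297

Solve πP = π with π_1 + π_2 = 1. From πP = π: π_1 · (1 − 4/13) + π_2 · 17/19 = π_1 ⇒ π_2 · 17/19 = π_1 · 4/13 ⇒ π_2/π_1 = (4/13)/(17/19) = 76/221. Together with π_1 + π_2 = 1:
  π_1 = (17/19)/(4/13 + 17/19) = (17/19)/(297/247) = 221/297,
  π_2 = (4/13)/(4/13 + 17/19) = (4/13)/(297/247) = 76/297.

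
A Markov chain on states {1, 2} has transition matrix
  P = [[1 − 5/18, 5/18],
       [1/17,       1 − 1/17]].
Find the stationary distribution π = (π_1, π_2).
π_1 = 18/103, π_2 = 85/103

Solve πP = π with π_1 + π_2 = 1. From πP = π: π_1 · (1 − 5/18) + π_2 · 1/17 = π_1 ⇒ π_2 · 1/17 = π_1 · 5/18 ⇒ π_2/π_1 = (5/18)/(1/17) = 85/18. Together with π_1 + π_2 = 1:
  π_1 = (1/17)/(5/18 + 1/17) = (1/17)/(103/306) = 18/103,
  π_2 = (5/18)/(5/18 + 1/17) = (5/18)/(103/306) = 85/103.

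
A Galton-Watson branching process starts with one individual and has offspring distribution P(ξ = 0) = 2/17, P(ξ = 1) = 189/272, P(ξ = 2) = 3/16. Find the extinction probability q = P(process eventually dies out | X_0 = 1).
q = 32/51

The pgf is f(s) = 2/17 + 189/272·s + 3/16·s². The extinction probability q is the smallest fixed point of f in [0, 1]. Setting s = f(s):
  3/16·s² + (189/272 − 1)·s + 2/17 = 0
  3/16·s² − (2/17 + 3/16)·s + 2/17 = 0
which factors as (s − 1)·(3/16·s − 2/17) = 0, giving roots s = 1 and s = (2/17)/(3/16) = 32/51.
Mean offspring μ = 189/272 + 2·3/16 = 291/272 > 1 (supercritical), so q < 1. The extinction probability is the smaller root: q = (2/17)/(3/16) = 32/51.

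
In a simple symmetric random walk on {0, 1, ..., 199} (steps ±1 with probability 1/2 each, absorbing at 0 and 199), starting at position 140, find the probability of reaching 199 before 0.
P(hit 199 before 0) = 140/199

Let u_k = P(hit 199 before 0 | start at k). Then u_0 = 0, u_199 = 1, and u_k = u_{k-1}/2 + u_{k+1}/2 for 1 ≤ k ≤ 198. This harmonic recurrence is solved by u_k = k/199, giving u_140 = 140/199.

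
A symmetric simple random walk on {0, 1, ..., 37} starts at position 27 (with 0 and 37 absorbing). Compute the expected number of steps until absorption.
E[τ | X_0 = 27] = 270

Let v_k = E[τ | X_0 = k]. Boundary: v_0 = v_37 = 0. Recurrence: v_k = 1 + (v_{k-1} + v_{k+1})/2 for 1 ≤ k ≤ 36. The particular solution to v_k − (v_{k-1} + v_{k+1})/2 = 1 is v_k = −k^2. Adding homogeneous solution A + B k and matching boundaries gives v_k = k (37 − k). Substituting k = 27: v_27 = 27 · 10 = 270.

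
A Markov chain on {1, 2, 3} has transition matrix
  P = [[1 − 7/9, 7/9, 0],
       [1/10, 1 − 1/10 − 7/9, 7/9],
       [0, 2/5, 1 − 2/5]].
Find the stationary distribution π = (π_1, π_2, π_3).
π = (81/1936, 315/968, 1225/1936)

This is a birth-death chain on three states, which satisfies detailed balance: π_1 · P_{12} = π_2 · P_{21} and π_2 · P_{23} = π_3 · P_{32}.
From π_1 · 7/9 = π_2 · 1/10: π_2/π_1 = (7/9)/(1/10) = 70/9.
From π_2 · 7/9 = π_3 · 2/5: π_3/π_2 = (7/9)/(2/5) = 35/18.
Take π_1 proportional to 1; then unnormalized π = (1, 70/9, 1225/81). Normalize by dividing by the sum 1936/81:
  π = (81/1936, 315/968, 1225/1936).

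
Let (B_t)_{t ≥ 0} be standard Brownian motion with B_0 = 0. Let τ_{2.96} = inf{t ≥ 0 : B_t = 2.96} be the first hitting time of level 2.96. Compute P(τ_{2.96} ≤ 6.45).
P(τ_{2.96} ≤ 6.45) = 2(1 − Φ(2.96/√6.45)) = 2(1 − Φ(1.1655)) ≈ 0.2438

By the reflection principle for standard BM, P(τ_b ≤ t) = 2 · P(B_t ≥ b). Since B_t ~ N(0, t), P(B_t ≥ 2.96) = 1 − Φ(2.96/√t) = 1 − Φ(2.96/√6.45) = 1 − Φ(1.1655) ≈ 0.12191. Doubling: P(τ_{2.96} ≤ 6.45) ≈ 2 · 0.12191 = 0.24382 ≈ 0.2438.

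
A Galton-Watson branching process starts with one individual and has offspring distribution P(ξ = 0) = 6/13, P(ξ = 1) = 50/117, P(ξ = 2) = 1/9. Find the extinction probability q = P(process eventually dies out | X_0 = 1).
q = 1

Mean offspring μ = 0·6/13 + 1·50/117 + 2·1/9 = 76/117 ≤ 1. For μ ≤ 1 with offspring not concentrated at 1, the Galton-Watson process goes extinct almost surely, so q = 1.
(Algebraic check: The pgf is f(s) = 6/13 + 50/117·s + 1/9·s². The extinction probability q is the smallest fixed point of f in [0, 1]. Setting s = f(s):
  1/9·s² + (50/117 − 1)·s + 6/13 = 0
  1/9·s² − (6/13 + 1/9)·s + 6/13 = 0
which factors as (s − 1)·(1/9·s − 6/13) = 0, giving roots s = 1 and s = (6/13)/(1/9) = 54/13. Since 54/13 ≥ 1, the smallest root in [0, 1] is s = 1.)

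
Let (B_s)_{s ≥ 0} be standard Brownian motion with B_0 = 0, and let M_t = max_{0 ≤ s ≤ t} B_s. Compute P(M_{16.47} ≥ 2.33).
P(M_{16.47} ≥ 2.33) = 2·P(B_{16.47} ≥ 2.33) = 2(1 − Φ(2.33/√16.47)) ≈ 0.5659

By the reflection principle for Brownian motion, P(M_t ≥ a) = 2 · P(B_t ≥ a) for a ≥ 0. Since B_t ~ N(0, t), P(B_t ≥ 2.33) = 1 − Φ(2.33/√t) = 1 − Φ(2.33/√16.47) = 1 − Φ(0.5741). So
  P(M_{16.47} ≥ 2.33) = 2(1 − Φ(0.5741)) ≈ 0.5659.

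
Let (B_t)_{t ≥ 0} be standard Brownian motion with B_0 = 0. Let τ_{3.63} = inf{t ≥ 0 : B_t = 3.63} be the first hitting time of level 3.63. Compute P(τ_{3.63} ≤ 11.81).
P(τ_{3.63} ≤ 11.81) = 2(1 − Φ(3.63/√11.81)) = 2(1 − Φ(1.0563)) ≈ 0.2908

By the reflection principle for standard BM, P(τ_b ≤ t) = 2 · P(B_t ≥ b). Since B_t ~ N(0, t), P(B_t ≥ 3.63) = 1 − Φ(3.63/√t) = 1 − Φ(3.63/√11.81) = 1 − Φ(1.0563) ≈ 0.14542. Doubling: P(τ_{3.63} ≤ 11.81) ≈ 2 · 0.14542 = 0.29084 ≈ 0.2908.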